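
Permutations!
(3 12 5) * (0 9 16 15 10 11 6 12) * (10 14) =(0 9 16 15 14 10 11 6 12 5 3) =[9, 1, 2, 0, 4, 3, 12, 7, 8, 16, 11, 6, 5, 13, 10, 14, 15]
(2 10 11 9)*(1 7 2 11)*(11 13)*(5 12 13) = (1 7 2 10)(5 12 13 11 9) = [0, 7, 10, 3, 4, 12, 6, 2, 8, 5, 1, 9, 13, 11]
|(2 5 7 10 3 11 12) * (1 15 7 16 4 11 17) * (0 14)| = 6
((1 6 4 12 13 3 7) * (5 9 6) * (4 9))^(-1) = (1 7 3 13 12 4 5)(6 9)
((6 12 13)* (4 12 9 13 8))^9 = ((4 12 8)(6 9 13))^9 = (13)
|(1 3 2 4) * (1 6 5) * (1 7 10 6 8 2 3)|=12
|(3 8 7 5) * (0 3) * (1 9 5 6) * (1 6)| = 7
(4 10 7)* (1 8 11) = [0, 8, 2, 3, 10, 5, 6, 4, 11, 9, 7, 1] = (1 8 11)(4 10 7)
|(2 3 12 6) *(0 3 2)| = 4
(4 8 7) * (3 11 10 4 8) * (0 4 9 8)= (0 4 3 11 10 9 8 7)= [4, 1, 2, 11, 3, 5, 6, 0, 7, 8, 9, 10]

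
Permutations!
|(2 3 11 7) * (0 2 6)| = |(0 2 3 11 7 6)| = 6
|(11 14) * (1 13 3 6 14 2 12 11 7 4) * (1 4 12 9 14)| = |(1 13 3 6)(2 9 14 7 12 11)| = 12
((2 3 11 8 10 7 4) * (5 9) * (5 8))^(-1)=(2 4 7 10 8 9 5 11 3)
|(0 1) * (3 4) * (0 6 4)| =5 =|(0 1 6 4 3)|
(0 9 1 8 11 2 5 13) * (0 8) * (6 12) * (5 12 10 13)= (0 9 1)(2 12 6 10 13 8 11)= [9, 0, 12, 3, 4, 5, 10, 7, 11, 1, 13, 2, 6, 8]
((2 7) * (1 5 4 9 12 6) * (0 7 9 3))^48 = (0 4 1 12 2)(3 5 6 9 7)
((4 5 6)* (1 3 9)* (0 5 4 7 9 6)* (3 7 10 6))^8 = ((0 5)(1 7 9)(6 10))^8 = (10)(1 9 7)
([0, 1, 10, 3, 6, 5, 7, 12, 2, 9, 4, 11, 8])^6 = [0, 1, 8, 3, 10, 5, 4, 6, 12, 9, 2, 11, 7]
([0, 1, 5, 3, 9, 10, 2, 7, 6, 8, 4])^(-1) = (2 6 8 9 4 10 5)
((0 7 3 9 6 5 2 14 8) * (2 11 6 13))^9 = (0 7 3 9 13 2 14 8)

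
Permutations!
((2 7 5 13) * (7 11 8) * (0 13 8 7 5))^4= (0 7 11 2 13)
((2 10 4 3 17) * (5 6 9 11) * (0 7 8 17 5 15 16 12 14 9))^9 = (0 6 5 3 4 10 2 17 8 7)(9 16)(11 12)(14 15)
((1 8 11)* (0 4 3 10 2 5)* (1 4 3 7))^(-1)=((0 3 10 2 5)(1 8 11 4 7))^(-1)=(0 5 2 10 3)(1 7 4 11 8)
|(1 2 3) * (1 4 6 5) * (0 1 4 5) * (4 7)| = |(0 1 2 3 5 7 4 6)| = 8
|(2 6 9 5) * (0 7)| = |(0 7)(2 6 9 5)| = 4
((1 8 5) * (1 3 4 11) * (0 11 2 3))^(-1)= (0 5 8 1 11)(2 4 3)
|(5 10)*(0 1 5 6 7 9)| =7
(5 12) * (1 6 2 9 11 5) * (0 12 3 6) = (0 12 1)(2 9 11 5 3 6) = [12, 0, 9, 6, 4, 3, 2, 7, 8, 11, 10, 5, 1]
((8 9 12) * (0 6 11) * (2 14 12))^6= ((0 6 11)(2 14 12 8 9))^6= (2 14 12 8 9)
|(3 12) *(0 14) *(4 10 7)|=|(0 14)(3 12)(4 10 7)|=6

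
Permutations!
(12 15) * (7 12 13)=[0, 1, 2, 3, 4, 5, 6, 12, 8, 9, 10, 11, 15, 7, 14, 13]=(7 12 15 13)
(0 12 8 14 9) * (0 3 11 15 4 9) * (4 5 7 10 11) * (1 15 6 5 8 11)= (0 12 11 6 5 7 10 1 15 8 14)(3 4 9)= [12, 15, 2, 4, 9, 7, 5, 10, 14, 3, 1, 6, 11, 13, 0, 8]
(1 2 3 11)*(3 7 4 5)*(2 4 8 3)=[0, 4, 7, 11, 5, 2, 6, 8, 3, 9, 10, 1]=(1 4 5 2 7 8 3 11)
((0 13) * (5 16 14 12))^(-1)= ((0 13)(5 16 14 12))^(-1)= (0 13)(5 12 14 16)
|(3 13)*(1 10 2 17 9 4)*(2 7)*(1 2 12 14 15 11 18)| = |(1 10 7 12 14 15 11 18)(2 17 9 4)(3 13)| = 8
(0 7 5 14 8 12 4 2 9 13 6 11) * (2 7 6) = (0 6 11)(2 9 13)(4 7 5 14 8 12) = [6, 1, 9, 3, 7, 14, 11, 5, 12, 13, 10, 0, 4, 2, 8]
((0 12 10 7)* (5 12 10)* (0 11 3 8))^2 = ((0 10 7 11 3 8)(5 12))^2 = (12)(0 7 3)(8 10 11)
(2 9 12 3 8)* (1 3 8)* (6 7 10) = [0, 3, 9, 1, 4, 5, 7, 10, 2, 12, 6, 11, 8] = (1 3)(2 9 12 8)(6 7 10)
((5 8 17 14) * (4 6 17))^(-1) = (4 8 5 14 17 6)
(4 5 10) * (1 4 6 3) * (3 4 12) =(1 12 3)(4 5 10 6) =[0, 12, 2, 1, 5, 10, 4, 7, 8, 9, 6, 11, 3]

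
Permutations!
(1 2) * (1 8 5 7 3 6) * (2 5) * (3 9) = (1 5 7 9 3 6)(2 8) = [0, 5, 8, 6, 4, 7, 1, 9, 2, 3]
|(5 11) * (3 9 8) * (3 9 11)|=6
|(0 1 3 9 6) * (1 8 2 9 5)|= 15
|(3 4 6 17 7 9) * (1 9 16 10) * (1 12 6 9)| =6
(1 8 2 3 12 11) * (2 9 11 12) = (12)(1 8 9 11)(2 3) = [0, 8, 3, 2, 4, 5, 6, 7, 9, 11, 10, 1, 12]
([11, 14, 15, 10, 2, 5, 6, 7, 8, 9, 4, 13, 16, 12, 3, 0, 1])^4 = (0 16 10)(1 4 11)(2 13 14)(3 15 12)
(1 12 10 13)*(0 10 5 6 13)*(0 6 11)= (0 10 6 13 1 12 5 11)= [10, 12, 2, 3, 4, 11, 13, 7, 8, 9, 6, 0, 5, 1]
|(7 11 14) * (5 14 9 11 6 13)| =|(5 14 7 6 13)(9 11)| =10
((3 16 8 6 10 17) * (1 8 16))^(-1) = (1 3 17 10 6 8)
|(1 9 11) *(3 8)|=|(1 9 11)(3 8)|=6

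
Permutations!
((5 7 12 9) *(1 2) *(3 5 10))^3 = (1 2)(3 12)(5 9)(7 10)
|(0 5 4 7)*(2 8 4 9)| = 7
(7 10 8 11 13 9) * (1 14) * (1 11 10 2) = [0, 14, 1, 3, 4, 5, 6, 2, 10, 7, 8, 13, 12, 9, 11] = (1 14 11 13 9 7 2)(8 10)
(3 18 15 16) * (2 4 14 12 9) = [0, 1, 4, 18, 14, 5, 6, 7, 8, 2, 10, 11, 9, 13, 12, 16, 3, 17, 15] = (2 4 14 12 9)(3 18 15 16)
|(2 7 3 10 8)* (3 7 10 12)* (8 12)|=5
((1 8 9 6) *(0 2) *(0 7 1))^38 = (0 1 6 7 9 2 8)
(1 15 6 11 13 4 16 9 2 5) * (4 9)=(1 15 6 11 13 9 2 5)(4 16)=[0, 15, 5, 3, 16, 1, 11, 7, 8, 2, 10, 13, 12, 9, 14, 6, 4]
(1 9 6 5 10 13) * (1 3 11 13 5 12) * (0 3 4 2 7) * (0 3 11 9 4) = (0 11 13)(1 4 2 7 3 9 6 12)(5 10) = [11, 4, 7, 9, 2, 10, 12, 3, 8, 6, 5, 13, 1, 0]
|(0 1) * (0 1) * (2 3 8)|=3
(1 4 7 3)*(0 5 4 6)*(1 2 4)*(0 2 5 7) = (0 7 3 5 1 6 2 4) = [7, 6, 4, 5, 0, 1, 2, 3]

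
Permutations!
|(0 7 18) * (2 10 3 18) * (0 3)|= 4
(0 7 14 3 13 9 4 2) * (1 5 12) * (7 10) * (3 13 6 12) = (0 10 7 14 13 9 4 2)(1 5 3 6 12) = [10, 5, 0, 6, 2, 3, 12, 14, 8, 4, 7, 11, 1, 9, 13]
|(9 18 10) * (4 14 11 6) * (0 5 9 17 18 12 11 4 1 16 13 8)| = |(0 5 9 12 11 6 1 16 13 8)(4 14)(10 17 18)| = 30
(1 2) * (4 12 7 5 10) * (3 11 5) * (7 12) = (12)(1 2)(3 11 5 10 4 7) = [0, 2, 1, 11, 7, 10, 6, 3, 8, 9, 4, 5, 12]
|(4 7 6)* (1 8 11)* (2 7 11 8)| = 6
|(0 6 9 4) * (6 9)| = 3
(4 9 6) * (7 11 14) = (4 9 6)(7 11 14) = [0, 1, 2, 3, 9, 5, 4, 11, 8, 6, 10, 14, 12, 13, 7]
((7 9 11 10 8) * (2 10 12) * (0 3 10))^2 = ((0 3 10 8 7 9 11 12 2))^2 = (0 10 7 11 2 3 8 9 12)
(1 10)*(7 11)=[0, 10, 2, 3, 4, 5, 6, 11, 8, 9, 1, 7]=(1 10)(7 11)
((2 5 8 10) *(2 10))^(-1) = (10)(2 8 5)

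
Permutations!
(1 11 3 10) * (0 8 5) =[8, 11, 2, 10, 4, 0, 6, 7, 5, 9, 1, 3] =(0 8 5)(1 11 3 10)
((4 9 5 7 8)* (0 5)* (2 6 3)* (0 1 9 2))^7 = ((0 5 7 8 4 2 6 3)(1 9))^7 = (0 3 6 2 4 8 7 5)(1 9)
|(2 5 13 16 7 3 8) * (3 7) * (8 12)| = 7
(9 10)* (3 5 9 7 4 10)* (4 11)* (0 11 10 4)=(0 11)(3 5 9)(7 10)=[11, 1, 2, 5, 4, 9, 6, 10, 8, 3, 7, 0]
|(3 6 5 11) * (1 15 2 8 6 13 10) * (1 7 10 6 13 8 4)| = 12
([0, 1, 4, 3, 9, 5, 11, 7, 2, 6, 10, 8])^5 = [0, 1, 8, 3, 2, 5, 9, 7, 11, 4, 10, 6]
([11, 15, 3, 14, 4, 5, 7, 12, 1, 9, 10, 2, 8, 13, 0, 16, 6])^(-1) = (0 14 3 2 11)(1 8 12 7 6 16 15)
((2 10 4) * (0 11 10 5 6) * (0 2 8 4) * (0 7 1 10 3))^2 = ((0 11 3)(1 10 7)(2 5 6)(4 8))^2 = (0 3 11)(1 7 10)(2 6 5)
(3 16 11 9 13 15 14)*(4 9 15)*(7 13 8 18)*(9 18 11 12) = (3 16 12 9 8 11 15 14)(4 18 7 13) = [0, 1, 2, 16, 18, 5, 6, 13, 11, 8, 10, 15, 9, 4, 3, 14, 12, 17, 7]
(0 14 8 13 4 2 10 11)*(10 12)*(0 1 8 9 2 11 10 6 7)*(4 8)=(0 14 9 2 12 6 7)(1 4 11)(8 13)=[14, 4, 12, 3, 11, 5, 7, 0, 13, 2, 10, 1, 6, 8, 9]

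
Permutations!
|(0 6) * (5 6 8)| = 4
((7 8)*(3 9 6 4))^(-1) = (3 4 6 9)(7 8)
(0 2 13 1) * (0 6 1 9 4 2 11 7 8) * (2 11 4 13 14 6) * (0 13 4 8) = (0 8 13 9 4 11 7)(1 2 14 6) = [8, 2, 14, 3, 11, 5, 1, 0, 13, 4, 10, 7, 12, 9, 6]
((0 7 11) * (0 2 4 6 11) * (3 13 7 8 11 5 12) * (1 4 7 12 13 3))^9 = ((0 8 11 2 7)(1 4 6 5 13 12))^9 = (0 7 2 11 8)(1 5)(4 13)(6 12)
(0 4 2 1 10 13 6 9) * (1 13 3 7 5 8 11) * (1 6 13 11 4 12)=(13)(0 12 1 10 3 7 5 8 4 2 11 6 9)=[12, 10, 11, 7, 2, 8, 9, 5, 4, 0, 3, 6, 1, 13]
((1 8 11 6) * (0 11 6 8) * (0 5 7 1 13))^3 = (0 6 11 13 8)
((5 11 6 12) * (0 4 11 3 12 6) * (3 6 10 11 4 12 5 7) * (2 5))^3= ((0 12 7 3 2 5 6 10 11))^3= (0 3 6)(2 10 12)(5 11 7)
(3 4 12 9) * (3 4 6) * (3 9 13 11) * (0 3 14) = (0 3 6 9 4 12 13 11 14) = [3, 1, 2, 6, 12, 5, 9, 7, 8, 4, 10, 14, 13, 11, 0]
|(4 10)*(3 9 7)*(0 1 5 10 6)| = 6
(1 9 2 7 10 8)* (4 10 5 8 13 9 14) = (1 14 4 10 13 9 2 7 5 8) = [0, 14, 7, 3, 10, 8, 6, 5, 1, 2, 13, 11, 12, 9, 4]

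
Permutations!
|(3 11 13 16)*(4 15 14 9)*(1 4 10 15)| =4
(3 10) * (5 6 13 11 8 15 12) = (3 10)(5 6 13 11 8 15 12) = [0, 1, 2, 10, 4, 6, 13, 7, 15, 9, 3, 8, 5, 11, 14, 12]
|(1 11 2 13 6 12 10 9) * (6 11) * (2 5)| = |(1 6 12 10 9)(2 13 11 5)| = 20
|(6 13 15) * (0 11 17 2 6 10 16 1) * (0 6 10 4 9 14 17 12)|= 33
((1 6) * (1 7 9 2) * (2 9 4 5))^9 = ((9)(1 6 7 4 5 2))^9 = (9)(1 4)(2 7)(5 6)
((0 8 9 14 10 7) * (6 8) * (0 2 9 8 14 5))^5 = (0 2 14 5 7 6 9 10)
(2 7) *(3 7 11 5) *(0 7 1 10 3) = (0 7 2 11 5)(1 10 3) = [7, 10, 11, 1, 4, 0, 6, 2, 8, 9, 3, 5]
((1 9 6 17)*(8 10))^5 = (1 9 6 17)(8 10)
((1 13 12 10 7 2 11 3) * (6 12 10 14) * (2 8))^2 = (1 10 8 11)(2 3 13 7)(6 14 12)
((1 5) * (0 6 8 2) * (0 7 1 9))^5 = ((0 6 8 2 7 1 5 9))^5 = (0 1 8 9 7 6 5 2)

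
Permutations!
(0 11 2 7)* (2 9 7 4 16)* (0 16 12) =(0 11 9 7 16 2 4 12) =[11, 1, 4, 3, 12, 5, 6, 16, 8, 7, 10, 9, 0, 13, 14, 15, 2]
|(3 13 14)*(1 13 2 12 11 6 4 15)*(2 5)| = |(1 13 14 3 5 2 12 11 6 4 15)| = 11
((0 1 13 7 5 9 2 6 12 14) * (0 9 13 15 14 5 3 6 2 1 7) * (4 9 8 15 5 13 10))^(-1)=(0 13 12 6 3 7)(1 9 4 10 5)(8 14 15)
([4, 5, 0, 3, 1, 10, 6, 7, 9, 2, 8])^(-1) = [2, 4, 9, 3, 0, 1, 6, 7, 10, 8, 5]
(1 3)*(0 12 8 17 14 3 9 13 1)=(0 12 8 17 14 3)(1 9 13)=[12, 9, 2, 0, 4, 5, 6, 7, 17, 13, 10, 11, 8, 1, 3, 15, 16, 14]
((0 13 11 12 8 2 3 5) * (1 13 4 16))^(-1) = ((0 4 16 1 13 11 12 8 2 3 5))^(-1) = (0 5 3 2 8 12 11 13 1 16 4)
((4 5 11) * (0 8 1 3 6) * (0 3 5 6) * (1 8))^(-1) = (0 3 6 4 11 5 1)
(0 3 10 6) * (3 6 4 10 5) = (0 6)(3 5)(4 10) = [6, 1, 2, 5, 10, 3, 0, 7, 8, 9, 4]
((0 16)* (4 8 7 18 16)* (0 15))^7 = ((0 4 8 7 18 16 15))^7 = (18)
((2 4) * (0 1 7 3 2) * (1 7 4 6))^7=((0 7 3 2 6 1 4))^7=(7)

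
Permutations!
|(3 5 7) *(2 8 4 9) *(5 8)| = |(2 5 7 3 8 4 9)| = 7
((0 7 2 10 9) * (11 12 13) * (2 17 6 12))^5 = (0 13)(2 17)(6 10)(7 11)(9 12)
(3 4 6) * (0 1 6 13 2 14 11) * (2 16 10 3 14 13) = (0 1 6 14 11)(2 13 16 10 3 4) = [1, 6, 13, 4, 2, 5, 14, 7, 8, 9, 3, 0, 12, 16, 11, 15, 10]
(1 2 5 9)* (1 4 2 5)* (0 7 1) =(0 7 1 5 9 4 2) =[7, 5, 0, 3, 2, 9, 6, 1, 8, 4]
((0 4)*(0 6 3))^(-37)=((0 4 6 3))^(-37)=(0 3 6 4)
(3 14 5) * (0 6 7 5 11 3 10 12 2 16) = (0 6 7 5 10 12 2 16)(3 14 11) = [6, 1, 16, 14, 4, 10, 7, 5, 8, 9, 12, 3, 2, 13, 11, 15, 0]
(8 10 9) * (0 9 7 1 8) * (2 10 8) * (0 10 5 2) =(0 9 10 7 1)(2 5) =[9, 0, 5, 3, 4, 2, 6, 1, 8, 10, 7]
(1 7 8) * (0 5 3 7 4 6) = (0 5 3 7 8 1 4 6) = [5, 4, 2, 7, 6, 3, 0, 8, 1]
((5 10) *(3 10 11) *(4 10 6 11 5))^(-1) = (3 11 6)(4 10) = ((3 6 11)(4 10))^(-1)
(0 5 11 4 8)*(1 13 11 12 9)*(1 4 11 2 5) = (0 1 13 2 5 12 9 4 8) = [1, 13, 5, 3, 8, 12, 6, 7, 0, 4, 10, 11, 9, 2]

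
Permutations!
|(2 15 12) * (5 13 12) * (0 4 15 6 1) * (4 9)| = |(0 9 4 15 5 13 12 2 6 1)| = 10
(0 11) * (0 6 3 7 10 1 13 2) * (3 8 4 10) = [11, 13, 0, 7, 10, 5, 8, 3, 4, 9, 1, 6, 12, 2] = (0 11 6 8 4 10 1 13 2)(3 7)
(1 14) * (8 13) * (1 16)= [0, 14, 2, 3, 4, 5, 6, 7, 13, 9, 10, 11, 12, 8, 16, 15, 1]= (1 14 16)(8 13)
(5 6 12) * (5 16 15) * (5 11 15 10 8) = (5 6 12 16 10 8)(11 15) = [0, 1, 2, 3, 4, 6, 12, 7, 5, 9, 8, 15, 16, 13, 14, 11, 10]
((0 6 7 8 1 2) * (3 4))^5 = ((0 6 7 8 1 2)(3 4))^5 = (0 2 1 8 7 6)(3 4)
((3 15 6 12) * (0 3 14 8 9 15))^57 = (0 3)(6 8)(9 12)(14 15)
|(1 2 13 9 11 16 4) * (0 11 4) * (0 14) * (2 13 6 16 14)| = |(0 11 14)(1 13 9 4)(2 6 16)| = 12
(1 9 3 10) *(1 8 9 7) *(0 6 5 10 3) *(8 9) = (0 6 5 10 9)(1 7) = [6, 7, 2, 3, 4, 10, 5, 1, 8, 0, 9]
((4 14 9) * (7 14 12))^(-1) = (4 9 14 7 12)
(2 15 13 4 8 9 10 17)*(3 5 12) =(2 15 13 4 8 9 10 17)(3 5 12) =[0, 1, 15, 5, 8, 12, 6, 7, 9, 10, 17, 11, 3, 4, 14, 13, 16, 2]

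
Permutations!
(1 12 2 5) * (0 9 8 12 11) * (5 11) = (0 9 8 12 2 11)(1 5) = [9, 5, 11, 3, 4, 1, 6, 7, 12, 8, 10, 0, 2]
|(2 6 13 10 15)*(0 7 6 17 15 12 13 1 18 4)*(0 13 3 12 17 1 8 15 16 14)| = 14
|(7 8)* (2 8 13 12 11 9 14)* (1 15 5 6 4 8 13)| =|(1 15 5 6 4 8 7)(2 13 12 11 9 14)| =42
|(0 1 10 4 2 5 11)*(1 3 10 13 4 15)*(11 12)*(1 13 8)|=|(0 3 10 15 13 4 2 5 12 11)(1 8)|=10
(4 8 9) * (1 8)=(1 8 9 4)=[0, 8, 2, 3, 1, 5, 6, 7, 9, 4]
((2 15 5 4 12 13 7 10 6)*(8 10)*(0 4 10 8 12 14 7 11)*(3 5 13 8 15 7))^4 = (0 5 7 13 14 6 8)(2 15 4 10 12 11 3)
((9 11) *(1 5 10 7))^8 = ((1 5 10 7)(9 11))^8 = (11)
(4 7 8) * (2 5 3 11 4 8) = (2 5 3 11 4 7) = [0, 1, 5, 11, 7, 3, 6, 2, 8, 9, 10, 4]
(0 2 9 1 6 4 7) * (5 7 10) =(0 2 9 1 6 4 10 5 7) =[2, 6, 9, 3, 10, 7, 4, 0, 8, 1, 5]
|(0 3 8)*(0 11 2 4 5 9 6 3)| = |(2 4 5 9 6 3 8 11)| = 8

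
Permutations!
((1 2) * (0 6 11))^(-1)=((0 6 11)(1 2))^(-1)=(0 11 6)(1 2)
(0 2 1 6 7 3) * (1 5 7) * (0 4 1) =(0 2 5 7 3 4 1 6) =[2, 6, 5, 4, 1, 7, 0, 3]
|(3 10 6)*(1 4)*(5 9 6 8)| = |(1 4)(3 10 8 5 9 6)| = 6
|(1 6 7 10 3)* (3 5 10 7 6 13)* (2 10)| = |(1 13 3)(2 10 5)| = 3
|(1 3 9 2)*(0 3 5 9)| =4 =|(0 3)(1 5 9 2)|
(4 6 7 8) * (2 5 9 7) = (2 5 9 7 8 4 6) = [0, 1, 5, 3, 6, 9, 2, 8, 4, 7]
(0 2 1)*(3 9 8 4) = (0 2 1)(3 9 8 4) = [2, 0, 1, 9, 3, 5, 6, 7, 4, 8]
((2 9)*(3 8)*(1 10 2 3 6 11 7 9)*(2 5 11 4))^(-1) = ((1 10 5 11 7 9 3 8 6 4 2))^(-1) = (1 2 4 6 8 3 9 7 11 5 10)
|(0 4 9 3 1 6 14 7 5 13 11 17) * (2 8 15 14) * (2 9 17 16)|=|(0 4 17)(1 6 9 3)(2 8 15 14 7 5 13 11 16)|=36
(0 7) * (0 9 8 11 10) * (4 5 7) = (0 4 5 7 9 8 11 10) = [4, 1, 2, 3, 5, 7, 6, 9, 11, 8, 0, 10]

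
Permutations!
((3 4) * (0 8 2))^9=((0 8 2)(3 4))^9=(8)(3 4)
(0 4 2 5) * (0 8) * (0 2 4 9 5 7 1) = (0 9 5 8 2 7 1) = [9, 0, 7, 3, 4, 8, 6, 1, 2, 5]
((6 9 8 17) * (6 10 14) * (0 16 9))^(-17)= ((0 16 9 8 17 10 14 6))^(-17)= (0 6 14 10 17 8 9 16)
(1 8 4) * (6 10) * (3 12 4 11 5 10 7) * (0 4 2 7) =(0 4 1 8 11 5 10 6)(2 7 3 12) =[4, 8, 7, 12, 1, 10, 0, 3, 11, 9, 6, 5, 2]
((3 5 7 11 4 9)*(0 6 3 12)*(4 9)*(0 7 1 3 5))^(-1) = (0 3 1 5 6)(7 12 9 11)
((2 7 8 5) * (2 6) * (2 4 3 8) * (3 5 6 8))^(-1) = (2 7)(4 6 8 5) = ((2 7)(4 5 8 6))^(-1)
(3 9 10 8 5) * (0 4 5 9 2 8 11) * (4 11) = (0 11)(2 8 9 10 4 5 3) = [11, 1, 8, 2, 5, 3, 6, 7, 9, 10, 4, 0]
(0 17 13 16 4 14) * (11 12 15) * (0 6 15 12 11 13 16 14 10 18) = (0 17 16 4 10 18)(6 15 13 14) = [17, 1, 2, 3, 10, 5, 15, 7, 8, 9, 18, 11, 12, 14, 6, 13, 4, 16, 0]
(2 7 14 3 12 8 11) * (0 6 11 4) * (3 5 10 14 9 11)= (0 6 3 12 8 4)(2 7 9 11)(5 10 14)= [6, 1, 7, 12, 0, 10, 3, 9, 4, 11, 14, 2, 8, 13, 5]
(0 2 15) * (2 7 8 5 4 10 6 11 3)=(0 7 8 5 4 10 6 11 3 2 15)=[7, 1, 15, 2, 10, 4, 11, 8, 5, 9, 6, 3, 12, 13, 14, 0]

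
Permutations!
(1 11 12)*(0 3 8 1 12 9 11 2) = (12)(0 3 8 1 2)(9 11) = [3, 2, 0, 8, 4, 5, 6, 7, 1, 11, 10, 9, 12]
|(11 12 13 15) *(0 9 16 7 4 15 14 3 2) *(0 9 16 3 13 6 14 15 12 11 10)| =|(0 16 7 4 12 6 14 13 15 10)(2 9 3)| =30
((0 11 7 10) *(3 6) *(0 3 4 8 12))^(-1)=(0 12 8 4 6 3 10 7 11)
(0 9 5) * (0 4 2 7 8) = (0 9 5 4 2 7 8) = [9, 1, 7, 3, 2, 4, 6, 8, 0, 5]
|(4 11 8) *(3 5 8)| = 5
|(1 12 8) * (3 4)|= |(1 12 8)(3 4)|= 6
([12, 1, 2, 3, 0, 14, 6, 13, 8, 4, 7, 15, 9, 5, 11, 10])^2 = [9, 1, 2, 3, 12, 11, 6, 5, 8, 0, 13, 10, 4, 14, 15, 7]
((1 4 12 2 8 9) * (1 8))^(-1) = ((1 4 12 2)(8 9))^(-1) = (1 2 12 4)(8 9)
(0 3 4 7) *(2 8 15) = (0 3 4 7)(2 8 15) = [3, 1, 8, 4, 7, 5, 6, 0, 15, 9, 10, 11, 12, 13, 14, 2]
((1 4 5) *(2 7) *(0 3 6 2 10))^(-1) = (0 10 7 2 6 3)(1 5 4)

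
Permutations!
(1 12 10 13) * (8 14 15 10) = (1 12 8 14 15 10 13) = [0, 12, 2, 3, 4, 5, 6, 7, 14, 9, 13, 11, 8, 1, 15, 10]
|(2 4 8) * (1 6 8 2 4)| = 5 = |(1 6 8 4 2)|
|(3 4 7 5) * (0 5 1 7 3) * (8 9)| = 2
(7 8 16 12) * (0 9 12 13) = [9, 1, 2, 3, 4, 5, 6, 8, 16, 12, 10, 11, 7, 0, 14, 15, 13] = (0 9 12 7 8 16 13)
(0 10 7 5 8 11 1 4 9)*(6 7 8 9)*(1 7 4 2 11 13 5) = (0 10 8 13 5 9)(1 2 11 7)(4 6) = [10, 2, 11, 3, 6, 9, 4, 1, 13, 0, 8, 7, 12, 5]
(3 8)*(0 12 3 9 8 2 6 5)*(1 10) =[12, 10, 6, 2, 4, 0, 5, 7, 9, 8, 1, 11, 3] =(0 12 3 2 6 5)(1 10)(8 9)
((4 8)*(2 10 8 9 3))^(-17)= (2 10 8 4 9 3)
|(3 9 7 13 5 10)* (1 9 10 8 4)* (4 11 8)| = |(1 9 7 13 5 4)(3 10)(8 11)| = 6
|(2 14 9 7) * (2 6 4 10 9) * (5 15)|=10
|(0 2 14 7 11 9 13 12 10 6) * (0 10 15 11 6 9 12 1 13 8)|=24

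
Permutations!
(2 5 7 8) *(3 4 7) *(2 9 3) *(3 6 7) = (2 5)(3 4)(6 7 8 9) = [0, 1, 5, 4, 3, 2, 7, 8, 9, 6]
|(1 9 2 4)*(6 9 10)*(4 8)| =7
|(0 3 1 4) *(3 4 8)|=|(0 4)(1 8 3)|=6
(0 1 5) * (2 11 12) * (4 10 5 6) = [1, 6, 11, 3, 10, 0, 4, 7, 8, 9, 5, 12, 2] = (0 1 6 4 10 5)(2 11 12)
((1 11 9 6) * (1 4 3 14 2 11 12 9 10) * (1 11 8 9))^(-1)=((1 12)(2 8 9 6 4 3 14)(10 11))^(-1)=(1 12)(2 14 3 4 6 9 8)(10 11)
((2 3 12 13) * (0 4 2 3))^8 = ((0 4 2)(3 12 13))^8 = (0 2 4)(3 13 12)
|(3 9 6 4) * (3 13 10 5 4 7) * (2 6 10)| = 9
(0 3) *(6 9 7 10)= [3, 1, 2, 0, 4, 5, 9, 10, 8, 7, 6]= (0 3)(6 9 7 10)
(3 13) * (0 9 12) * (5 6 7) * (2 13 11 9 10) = (0 10 2 13 3 11 9 12)(5 6 7) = [10, 1, 13, 11, 4, 6, 7, 5, 8, 12, 2, 9, 0, 3]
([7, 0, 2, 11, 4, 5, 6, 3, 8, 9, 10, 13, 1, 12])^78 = [7, 0, 2, 11, 4, 5, 6, 3, 8, 9, 10, 13, 1, 12]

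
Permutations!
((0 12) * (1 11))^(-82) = ((0 12)(1 11))^(-82) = (12)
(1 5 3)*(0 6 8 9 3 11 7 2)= (0 6 8 9 3 1 5 11 7 2)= [6, 5, 0, 1, 4, 11, 8, 2, 9, 3, 10, 7]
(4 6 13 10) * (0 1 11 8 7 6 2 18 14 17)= (0 1 11 8 7 6 13 10 4 2 18 14 17)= [1, 11, 18, 3, 2, 5, 13, 6, 7, 9, 4, 8, 12, 10, 17, 15, 16, 0, 14]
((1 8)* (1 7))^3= (8)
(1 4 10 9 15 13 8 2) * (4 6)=(1 6 4 10 9 15 13 8 2)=[0, 6, 1, 3, 10, 5, 4, 7, 2, 15, 9, 11, 12, 8, 14, 13]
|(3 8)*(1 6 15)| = 6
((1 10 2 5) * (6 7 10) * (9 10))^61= ((1 6 7 9 10 2 5))^61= (1 2 9 6 5 10 7)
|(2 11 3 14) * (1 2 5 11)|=|(1 2)(3 14 5 11)|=4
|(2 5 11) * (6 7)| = 6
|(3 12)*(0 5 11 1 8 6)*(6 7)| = 14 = |(0 5 11 1 8 7 6)(3 12)|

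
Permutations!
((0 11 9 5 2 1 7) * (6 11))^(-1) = (0 7 1 2 5 9 11 6) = ((0 6 11 9 5 2 1 7))^(-1)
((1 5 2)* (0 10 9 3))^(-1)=((0 10 9 3)(1 5 2))^(-1)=(0 3 9 10)(1 2 5)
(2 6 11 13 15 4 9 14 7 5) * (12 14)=(2 6 11 13 15 4 9 12 14 7 5)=[0, 1, 6, 3, 9, 2, 11, 5, 8, 12, 10, 13, 14, 15, 7, 4]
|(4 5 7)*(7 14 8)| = |(4 5 14 8 7)| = 5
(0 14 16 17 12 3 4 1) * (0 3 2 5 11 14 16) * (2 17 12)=(0 16 12 17 2 5 11 14)(1 3 4)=[16, 3, 5, 4, 1, 11, 6, 7, 8, 9, 10, 14, 17, 13, 0, 15, 12, 2]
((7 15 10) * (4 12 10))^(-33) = (4 10 15 12 7)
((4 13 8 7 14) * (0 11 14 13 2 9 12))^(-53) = ((0 11 14 4 2 9 12)(7 13 8))^(-53) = (0 4 12 14 9 11 2)(7 13 8)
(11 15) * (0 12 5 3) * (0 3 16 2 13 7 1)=(0 12 5 16 2 13 7 1)(11 15)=[12, 0, 13, 3, 4, 16, 6, 1, 8, 9, 10, 15, 5, 7, 14, 11, 2]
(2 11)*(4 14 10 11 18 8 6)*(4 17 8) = (2 18 4 14 10 11)(6 17 8) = [0, 1, 18, 3, 14, 5, 17, 7, 6, 9, 11, 2, 12, 13, 10, 15, 16, 8, 4]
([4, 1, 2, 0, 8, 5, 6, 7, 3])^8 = [0, 1, 2, 3, 4, 5, 6, 7, 8]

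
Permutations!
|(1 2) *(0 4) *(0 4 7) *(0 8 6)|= |(0 7 8 6)(1 2)|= 4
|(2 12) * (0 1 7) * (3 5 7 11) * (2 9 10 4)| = |(0 1 11 3 5 7)(2 12 9 10 4)| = 30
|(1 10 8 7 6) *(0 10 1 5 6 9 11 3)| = |(0 10 8 7 9 11 3)(5 6)| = 14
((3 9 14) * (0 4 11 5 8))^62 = ((0 4 11 5 8)(3 9 14))^62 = (0 11 8 4 5)(3 14 9)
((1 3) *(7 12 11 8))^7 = (1 3)(7 8 11 12)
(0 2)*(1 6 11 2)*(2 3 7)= (0 1 6 11 3 7 2)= [1, 6, 0, 7, 4, 5, 11, 2, 8, 9, 10, 3]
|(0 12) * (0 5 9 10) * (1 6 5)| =|(0 12 1 6 5 9 10)| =7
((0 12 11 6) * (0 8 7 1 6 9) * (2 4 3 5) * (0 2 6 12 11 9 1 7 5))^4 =(0 9)(1 4)(2 11)(3 12)(5 6 8)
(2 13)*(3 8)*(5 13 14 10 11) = (2 14 10 11 5 13)(3 8) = [0, 1, 14, 8, 4, 13, 6, 7, 3, 9, 11, 5, 12, 2, 10]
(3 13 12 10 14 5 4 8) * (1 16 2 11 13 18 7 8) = [0, 16, 11, 18, 1, 4, 6, 8, 3, 9, 14, 13, 10, 12, 5, 15, 2, 17, 7] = (1 16 2 11 13 12 10 14 5 4)(3 18 7 8)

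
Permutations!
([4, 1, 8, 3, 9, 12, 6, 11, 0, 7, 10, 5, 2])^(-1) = [8, 1, 12, 3, 0, 11, 6, 9, 2, 4, 10, 7, 5]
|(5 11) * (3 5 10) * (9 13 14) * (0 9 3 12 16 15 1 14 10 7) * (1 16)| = 22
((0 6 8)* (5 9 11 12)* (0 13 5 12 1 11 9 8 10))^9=((0 6 10)(1 11)(5 8 13))^9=(13)(1 11)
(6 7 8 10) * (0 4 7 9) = (0 4 7 8 10 6 9) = [4, 1, 2, 3, 7, 5, 9, 8, 10, 0, 6]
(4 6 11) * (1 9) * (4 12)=(1 9)(4 6 11 12)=[0, 9, 2, 3, 6, 5, 11, 7, 8, 1, 10, 12, 4]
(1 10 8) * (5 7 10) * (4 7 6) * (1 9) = (1 5 6 4 7 10 8 9) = [0, 5, 2, 3, 7, 6, 4, 10, 9, 1, 8]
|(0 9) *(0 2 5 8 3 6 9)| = |(2 5 8 3 6 9)| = 6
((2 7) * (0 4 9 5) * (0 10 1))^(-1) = ((0 4 9 5 10 1)(2 7))^(-1) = (0 1 10 5 9 4)(2 7)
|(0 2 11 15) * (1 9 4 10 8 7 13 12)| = |(0 2 11 15)(1 9 4 10 8 7 13 12)| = 8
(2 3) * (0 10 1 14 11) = (0 10 1 14 11)(2 3) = [10, 14, 3, 2, 4, 5, 6, 7, 8, 9, 1, 0, 12, 13, 11]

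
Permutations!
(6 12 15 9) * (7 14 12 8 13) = (6 8 13 7 14 12 15 9) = [0, 1, 2, 3, 4, 5, 8, 14, 13, 6, 10, 11, 15, 7, 12, 9]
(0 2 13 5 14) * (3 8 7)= (0 2 13 5 14)(3 8 7)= [2, 1, 13, 8, 4, 14, 6, 3, 7, 9, 10, 11, 12, 5, 0]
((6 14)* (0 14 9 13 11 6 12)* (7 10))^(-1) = (0 12 14)(6 11 13 9)(7 10) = ((0 14 12)(6 9 13 11)(7 10))^(-1)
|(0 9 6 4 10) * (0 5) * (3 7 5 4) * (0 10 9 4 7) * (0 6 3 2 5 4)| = 8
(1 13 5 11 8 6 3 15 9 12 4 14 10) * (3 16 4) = (1 13 5 11 8 6 16 4 14 10)(3 15 9 12) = [0, 13, 2, 15, 14, 11, 16, 7, 6, 12, 1, 8, 3, 5, 10, 9, 4]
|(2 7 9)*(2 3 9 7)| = 2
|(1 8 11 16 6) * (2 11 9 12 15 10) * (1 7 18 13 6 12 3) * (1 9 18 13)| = |(1 8 18)(2 11 16 12 15 10)(3 9)(6 7 13)| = 6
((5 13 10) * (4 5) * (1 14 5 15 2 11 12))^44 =((1 14 5 13 10 4 15 2 11 12))^44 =(1 10 11 5 15)(2 14 4 12 13)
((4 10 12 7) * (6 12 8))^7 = (4 10 8 6 12 7)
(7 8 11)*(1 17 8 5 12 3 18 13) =(1 17 8 11 7 5 12 3 18 13) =[0, 17, 2, 18, 4, 12, 6, 5, 11, 9, 10, 7, 3, 1, 14, 15, 16, 8, 13]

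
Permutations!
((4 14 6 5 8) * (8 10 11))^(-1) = (4 8 11 10 5 6 14) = ((4 14 6 5 10 11 8))^(-1)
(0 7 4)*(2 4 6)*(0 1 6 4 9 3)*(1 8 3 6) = (0 7 4 8 3)(2 9 6) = [7, 1, 9, 0, 8, 5, 2, 4, 3, 6]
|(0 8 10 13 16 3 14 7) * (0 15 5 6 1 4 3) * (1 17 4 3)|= 45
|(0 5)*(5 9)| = |(0 9 5)| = 3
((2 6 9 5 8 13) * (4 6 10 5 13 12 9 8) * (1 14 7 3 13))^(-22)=((1 14 7 3 13 2 10 5 4 6 8 12 9))^(-22)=(1 13 4 9 3 5 12 7 10 8 14 2 6)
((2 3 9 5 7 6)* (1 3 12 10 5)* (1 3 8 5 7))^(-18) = (2 10 6 12 7) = ((1 8 5)(2 12 10 7 6)(3 9))^(-18)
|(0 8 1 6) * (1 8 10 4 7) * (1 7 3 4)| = 4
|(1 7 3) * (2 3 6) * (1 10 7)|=5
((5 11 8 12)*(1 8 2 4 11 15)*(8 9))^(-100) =(1 8 5)(2 11 4)(9 12 15)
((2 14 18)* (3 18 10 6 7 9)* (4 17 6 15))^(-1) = (2 18 3 9 7 6 17 4 15 10 14)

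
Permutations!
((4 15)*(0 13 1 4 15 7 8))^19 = ((15)(0 13 1 4 7 8))^19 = (15)(0 13 1 4 7 8)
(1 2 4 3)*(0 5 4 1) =(0 5 4 3)(1 2) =[5, 2, 1, 0, 3, 4]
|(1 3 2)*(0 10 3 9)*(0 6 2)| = 12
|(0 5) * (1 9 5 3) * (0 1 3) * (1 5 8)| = 3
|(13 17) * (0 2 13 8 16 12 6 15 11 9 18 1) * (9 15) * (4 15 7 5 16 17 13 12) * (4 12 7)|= |(0 2 7 5 16 12 6 9 18 1)(4 15 11)(8 17)|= 30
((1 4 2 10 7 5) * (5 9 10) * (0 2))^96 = ((0 2 5 1 4)(7 9 10))^96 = (10)(0 2 5 1 4)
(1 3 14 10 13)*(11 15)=(1 3 14 10 13)(11 15)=[0, 3, 2, 14, 4, 5, 6, 7, 8, 9, 13, 15, 12, 1, 10, 11]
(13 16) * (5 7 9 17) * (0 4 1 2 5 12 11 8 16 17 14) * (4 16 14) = (0 16 13 17 12 11 8 14)(1 2 5 7 9 4) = [16, 2, 5, 3, 1, 7, 6, 9, 14, 4, 10, 8, 11, 17, 0, 15, 13, 12]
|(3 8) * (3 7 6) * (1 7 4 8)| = 4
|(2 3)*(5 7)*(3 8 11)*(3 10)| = 10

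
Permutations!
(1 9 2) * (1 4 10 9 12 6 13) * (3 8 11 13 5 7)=(1 12 6 5 7 3 8 11 13)(2 4 10 9)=[0, 12, 4, 8, 10, 7, 5, 3, 11, 2, 9, 13, 6, 1]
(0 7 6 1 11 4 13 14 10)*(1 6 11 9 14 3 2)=(0 7 11 4 13 3 2 1 9 14 10)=[7, 9, 1, 2, 13, 5, 6, 11, 8, 14, 0, 4, 12, 3, 10]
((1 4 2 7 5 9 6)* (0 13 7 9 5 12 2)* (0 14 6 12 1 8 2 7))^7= ((0 13)(1 4 14 6 8 2 9 12 7))^7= (0 13)(1 12 2 6 4 7 9 8 14)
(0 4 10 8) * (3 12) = (0 4 10 8)(3 12) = [4, 1, 2, 12, 10, 5, 6, 7, 0, 9, 8, 11, 3]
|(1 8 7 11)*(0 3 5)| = |(0 3 5)(1 8 7 11)| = 12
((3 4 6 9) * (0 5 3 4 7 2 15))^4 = (0 2 3)(4 6 9)(5 15 7)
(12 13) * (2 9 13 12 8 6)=(2 9 13 8 6)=[0, 1, 9, 3, 4, 5, 2, 7, 6, 13, 10, 11, 12, 8]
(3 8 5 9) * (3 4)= (3 8 5 9 4)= [0, 1, 2, 8, 3, 9, 6, 7, 5, 4]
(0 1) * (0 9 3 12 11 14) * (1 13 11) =(0 13 11 14)(1 9 3 12) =[13, 9, 2, 12, 4, 5, 6, 7, 8, 3, 10, 14, 1, 11, 0]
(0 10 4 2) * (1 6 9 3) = (0 10 4 2)(1 6 9 3) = [10, 6, 0, 1, 2, 5, 9, 7, 8, 3, 4]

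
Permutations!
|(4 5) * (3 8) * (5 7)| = |(3 8)(4 7 5)| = 6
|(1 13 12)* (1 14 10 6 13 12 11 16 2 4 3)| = |(1 12 14 10 6 13 11 16 2 4 3)| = 11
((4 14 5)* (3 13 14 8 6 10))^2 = (3 14 4 6)(5 8 10 13)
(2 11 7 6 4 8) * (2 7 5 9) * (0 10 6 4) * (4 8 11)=(0 10 6)(2 4 11 5 9)(7 8)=[10, 1, 4, 3, 11, 9, 0, 8, 7, 2, 6, 5]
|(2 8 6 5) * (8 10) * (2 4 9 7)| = 8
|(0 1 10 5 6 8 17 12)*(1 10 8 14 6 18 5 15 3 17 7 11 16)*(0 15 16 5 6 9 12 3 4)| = 30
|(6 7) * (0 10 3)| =|(0 10 3)(6 7)| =6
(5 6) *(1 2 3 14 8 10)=[0, 2, 3, 14, 4, 6, 5, 7, 10, 9, 1, 11, 12, 13, 8]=(1 2 3 14 8 10)(5 6)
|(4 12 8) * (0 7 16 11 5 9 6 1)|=24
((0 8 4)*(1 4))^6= (0 1)(4 8)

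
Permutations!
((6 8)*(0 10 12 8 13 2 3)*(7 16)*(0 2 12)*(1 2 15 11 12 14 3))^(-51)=((0 10)(1 2)(3 15 11 12 8 6 13 14)(7 16))^(-51)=(0 10)(1 2)(3 6 11 14 8 15 13 12)(7 16)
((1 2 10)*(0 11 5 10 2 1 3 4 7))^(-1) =(0 7 4 3 10 5 11)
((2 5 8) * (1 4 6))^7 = ((1 4 6)(2 5 8))^7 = (1 4 6)(2 5 8)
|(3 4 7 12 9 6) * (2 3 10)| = 8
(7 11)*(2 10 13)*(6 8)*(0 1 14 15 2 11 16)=(0 1 14 15 2 10 13 11 7 16)(6 8)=[1, 14, 10, 3, 4, 5, 8, 16, 6, 9, 13, 7, 12, 11, 15, 2, 0]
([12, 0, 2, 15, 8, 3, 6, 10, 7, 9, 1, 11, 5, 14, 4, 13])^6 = [14, 13, 2, 7, 12, 8, 6, 3, 5, 9, 15, 11, 4, 1, 0, 10]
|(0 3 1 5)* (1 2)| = |(0 3 2 1 5)| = 5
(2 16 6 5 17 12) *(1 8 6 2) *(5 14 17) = (1 8 6 14 17 12)(2 16) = [0, 8, 16, 3, 4, 5, 14, 7, 6, 9, 10, 11, 1, 13, 17, 15, 2, 12]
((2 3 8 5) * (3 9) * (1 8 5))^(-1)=((1 8)(2 9 3 5))^(-1)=(1 8)(2 5 3 9)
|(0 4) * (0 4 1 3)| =3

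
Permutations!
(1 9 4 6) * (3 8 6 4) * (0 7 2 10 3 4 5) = (0 7 2 10 3 8 6 1 9 4 5) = [7, 9, 10, 8, 5, 0, 1, 2, 6, 4, 3]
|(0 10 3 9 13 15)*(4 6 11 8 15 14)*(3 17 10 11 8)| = |(0 11 3 9 13 14 4 6 8 15)(10 17)| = 10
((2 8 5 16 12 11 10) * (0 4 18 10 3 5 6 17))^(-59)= (0 8 18 17 2 4 6 10)(3 5 16 12 11)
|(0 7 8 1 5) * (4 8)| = 6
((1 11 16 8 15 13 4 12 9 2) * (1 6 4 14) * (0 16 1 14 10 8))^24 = ((0 16)(1 11)(2 6 4 12 9)(8 15 13 10))^24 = (16)(2 9 12 4 6)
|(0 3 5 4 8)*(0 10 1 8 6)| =15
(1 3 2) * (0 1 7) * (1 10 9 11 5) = [10, 3, 7, 2, 4, 1, 6, 0, 8, 11, 9, 5] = (0 10 9 11 5 1 3 2 7)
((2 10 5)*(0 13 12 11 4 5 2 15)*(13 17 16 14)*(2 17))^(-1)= (0 15 5 4 11 12 13 14 16 17 10 2)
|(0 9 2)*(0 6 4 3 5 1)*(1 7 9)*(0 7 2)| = |(0 1 7 9)(2 6 4 3 5)| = 20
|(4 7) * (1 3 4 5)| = 5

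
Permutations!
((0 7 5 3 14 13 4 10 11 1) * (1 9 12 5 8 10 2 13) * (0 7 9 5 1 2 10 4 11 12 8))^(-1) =((0 9 8 4 10 12 1 7)(2 13 11 5 3 14))^(-1) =(0 7 1 12 10 4 8 9)(2 14 3 5 11 13)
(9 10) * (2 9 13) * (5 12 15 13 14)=(2 9 10 14 5 12 15 13)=[0, 1, 9, 3, 4, 12, 6, 7, 8, 10, 14, 11, 15, 2, 5, 13]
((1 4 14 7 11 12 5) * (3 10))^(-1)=(1 5 12 11 7 14 4)(3 10)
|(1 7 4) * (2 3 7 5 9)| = |(1 5 9 2 3 7 4)| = 7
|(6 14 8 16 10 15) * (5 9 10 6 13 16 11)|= |(5 9 10 15 13 16 6 14 8 11)|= 10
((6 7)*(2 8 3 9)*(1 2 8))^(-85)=((1 2)(3 9 8)(6 7))^(-85)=(1 2)(3 8 9)(6 7)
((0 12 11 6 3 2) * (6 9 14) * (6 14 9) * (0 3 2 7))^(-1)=(14)(0 7 3 2 6 11 12)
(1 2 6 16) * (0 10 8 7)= (0 10 8 7)(1 2 6 16)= [10, 2, 6, 3, 4, 5, 16, 0, 7, 9, 8, 11, 12, 13, 14, 15, 1]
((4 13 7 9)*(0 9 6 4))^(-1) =(0 9)(4 6 7 13)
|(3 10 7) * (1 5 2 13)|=12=|(1 5 2 13)(3 10 7)|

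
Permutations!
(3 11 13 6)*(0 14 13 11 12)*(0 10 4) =[14, 1, 2, 12, 0, 5, 3, 7, 8, 9, 4, 11, 10, 6, 13] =(0 14 13 6 3 12 10 4)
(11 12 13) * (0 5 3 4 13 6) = (0 5 3 4 13 11 12 6) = [5, 1, 2, 4, 13, 3, 0, 7, 8, 9, 10, 12, 6, 11]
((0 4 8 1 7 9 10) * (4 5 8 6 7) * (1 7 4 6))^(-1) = ((0 5 8 7 9 10)(1 6 4))^(-1) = (0 10 9 7 8 5)(1 4 6)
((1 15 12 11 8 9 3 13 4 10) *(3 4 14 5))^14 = ((1 15 12 11 8 9 4 10)(3 13 14 5))^14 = (1 4 8 12)(3 14)(5 13)(9 11 15 10)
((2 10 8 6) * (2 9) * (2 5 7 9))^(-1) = (2 6 8 10)(5 9 7)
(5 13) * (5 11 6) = (5 13 11 6) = [0, 1, 2, 3, 4, 13, 5, 7, 8, 9, 10, 6, 12, 11]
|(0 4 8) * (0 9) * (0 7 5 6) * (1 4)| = 8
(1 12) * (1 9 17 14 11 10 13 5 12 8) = (1 8)(5 12 9 17 14 11 10 13) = [0, 8, 2, 3, 4, 12, 6, 7, 1, 17, 13, 10, 9, 5, 11, 15, 16, 14]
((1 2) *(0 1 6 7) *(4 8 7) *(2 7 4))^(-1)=((0 1 7)(2 6)(4 8))^(-1)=(0 7 1)(2 6)(4 8)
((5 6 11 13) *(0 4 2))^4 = ((0 4 2)(5 6 11 13))^4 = (13)(0 4 2)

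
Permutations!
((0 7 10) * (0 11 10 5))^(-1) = ((0 7 5)(10 11))^(-1) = (0 5 7)(10 11)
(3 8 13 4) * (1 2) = (1 2)(3 8 13 4) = [0, 2, 1, 8, 3, 5, 6, 7, 13, 9, 10, 11, 12, 4]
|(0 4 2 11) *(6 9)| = 4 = |(0 4 2 11)(6 9)|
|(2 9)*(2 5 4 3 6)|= 6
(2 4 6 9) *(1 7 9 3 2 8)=(1 7 9 8)(2 4 6 3)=[0, 7, 4, 2, 6, 5, 3, 9, 1, 8]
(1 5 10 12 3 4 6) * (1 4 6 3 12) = [0, 5, 2, 6, 3, 10, 4, 7, 8, 9, 1, 11, 12] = (12)(1 5 10)(3 6 4)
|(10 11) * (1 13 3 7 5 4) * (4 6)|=14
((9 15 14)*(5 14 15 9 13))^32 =((15)(5 14 13))^32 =(15)(5 13 14)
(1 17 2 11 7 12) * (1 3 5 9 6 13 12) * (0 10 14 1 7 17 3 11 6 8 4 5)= (0 10 14 1 3)(2 6 13 12 11 17)(4 5 9 8)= [10, 3, 6, 0, 5, 9, 13, 7, 4, 8, 14, 17, 11, 12, 1, 15, 16, 2]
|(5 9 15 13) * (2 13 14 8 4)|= 8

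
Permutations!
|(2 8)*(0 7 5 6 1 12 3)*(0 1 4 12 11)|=|(0 7 5 6 4 12 3 1 11)(2 8)|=18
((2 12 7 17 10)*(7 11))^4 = (2 17 11)(7 12 10)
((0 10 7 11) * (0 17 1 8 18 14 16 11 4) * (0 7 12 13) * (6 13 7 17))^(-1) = (0 13 6 11 16 14 18 8 1 17 4 7 12 10)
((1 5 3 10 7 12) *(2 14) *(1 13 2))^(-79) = (1 3 7 13 14 5 10 12 2)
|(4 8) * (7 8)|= 3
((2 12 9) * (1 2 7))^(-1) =(1 7 9 12 2)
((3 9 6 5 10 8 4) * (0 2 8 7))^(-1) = ((0 2 8 4 3 9 6 5 10 7))^(-1) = (0 7 10 5 6 9 3 4 8 2)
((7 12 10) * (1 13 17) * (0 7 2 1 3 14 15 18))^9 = (0 14 13 10)(1 12 18 3)(2 7 15 17)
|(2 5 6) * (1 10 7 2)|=6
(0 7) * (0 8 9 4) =(0 7 8 9 4) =[7, 1, 2, 3, 0, 5, 6, 8, 9, 4]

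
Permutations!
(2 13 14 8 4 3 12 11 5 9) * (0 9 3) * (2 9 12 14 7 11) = [12, 1, 13, 14, 0, 3, 6, 11, 4, 9, 10, 5, 2, 7, 8] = (0 12 2 13 7 11 5 3 14 8 4)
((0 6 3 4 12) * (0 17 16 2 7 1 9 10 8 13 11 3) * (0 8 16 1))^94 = ((0 6 8 13 11 3 4 12 17 1 9 10 16 2 7))^94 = (0 11 17 16 6 3 1 2 8 4 9 7 13 12 10)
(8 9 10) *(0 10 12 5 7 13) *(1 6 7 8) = (0 10 1 6 7 13)(5 8 9 12) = [10, 6, 2, 3, 4, 8, 7, 13, 9, 12, 1, 11, 5, 0]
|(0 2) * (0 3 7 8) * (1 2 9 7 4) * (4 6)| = |(0 9 7 8)(1 2 3 6 4)| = 20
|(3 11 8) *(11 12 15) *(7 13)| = 10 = |(3 12 15 11 8)(7 13)|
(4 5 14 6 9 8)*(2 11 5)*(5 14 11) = (2 5 11 14 6 9 8 4) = [0, 1, 5, 3, 2, 11, 9, 7, 4, 8, 10, 14, 12, 13, 6]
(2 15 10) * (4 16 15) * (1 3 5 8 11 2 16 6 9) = [0, 3, 4, 5, 6, 8, 9, 7, 11, 1, 16, 2, 12, 13, 14, 10, 15] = (1 3 5 8 11 2 4 6 9)(10 16 15)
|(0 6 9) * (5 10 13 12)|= 12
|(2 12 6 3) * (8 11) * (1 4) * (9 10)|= |(1 4)(2 12 6 3)(8 11)(9 10)|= 4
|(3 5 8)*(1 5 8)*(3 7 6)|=4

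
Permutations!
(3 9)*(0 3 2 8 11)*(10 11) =(0 3 9 2 8 10 11) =[3, 1, 8, 9, 4, 5, 6, 7, 10, 2, 11, 0]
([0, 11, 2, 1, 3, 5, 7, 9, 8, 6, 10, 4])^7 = (1 3 4 11)(6 7 9)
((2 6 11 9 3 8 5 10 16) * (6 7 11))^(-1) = ((2 7 11 9 3 8 5 10 16))^(-1) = (2 16 10 5 8 3 9 11 7)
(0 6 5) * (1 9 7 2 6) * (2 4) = (0 1 9 7 4 2 6 5) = [1, 9, 6, 3, 2, 0, 5, 4, 8, 7]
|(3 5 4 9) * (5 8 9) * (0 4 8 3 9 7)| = |(9)(0 4 5 8 7)| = 5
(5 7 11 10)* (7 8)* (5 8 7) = (5 7 11 10 8) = [0, 1, 2, 3, 4, 7, 6, 11, 5, 9, 8, 10]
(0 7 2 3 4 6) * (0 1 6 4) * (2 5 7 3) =(0 3)(1 6)(5 7) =[3, 6, 2, 0, 4, 7, 1, 5]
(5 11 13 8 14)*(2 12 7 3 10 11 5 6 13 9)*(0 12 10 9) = (0 12 7 3 9 2 10 11)(6 13 8 14) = [12, 1, 10, 9, 4, 5, 13, 3, 14, 2, 11, 0, 7, 8, 6]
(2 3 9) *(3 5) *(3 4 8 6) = (2 5 4 8 6 3 9) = [0, 1, 5, 9, 8, 4, 3, 7, 6, 2]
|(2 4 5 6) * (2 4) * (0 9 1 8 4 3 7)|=9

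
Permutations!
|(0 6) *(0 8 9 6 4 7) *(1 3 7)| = 15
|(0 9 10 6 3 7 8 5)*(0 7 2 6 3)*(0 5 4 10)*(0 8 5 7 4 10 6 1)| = 28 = |(0 9 8 10 3 2 1)(4 6 7 5)|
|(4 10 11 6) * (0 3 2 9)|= 4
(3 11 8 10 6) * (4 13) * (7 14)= [0, 1, 2, 11, 13, 5, 3, 14, 10, 9, 6, 8, 12, 4, 7]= (3 11 8 10 6)(4 13)(7 14)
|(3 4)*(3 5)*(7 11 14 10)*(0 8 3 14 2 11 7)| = 14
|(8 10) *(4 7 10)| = |(4 7 10 8)| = 4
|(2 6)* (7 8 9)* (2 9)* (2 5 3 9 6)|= |(3 9 7 8 5)|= 5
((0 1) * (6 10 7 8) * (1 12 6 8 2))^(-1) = (0 1 2 7 10 6 12)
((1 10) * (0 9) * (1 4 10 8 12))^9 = (12)(0 9)(4 10)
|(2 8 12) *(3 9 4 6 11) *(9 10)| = 6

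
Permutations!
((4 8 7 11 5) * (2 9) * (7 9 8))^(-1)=((2 8 9)(4 7 11 5))^(-1)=(2 9 8)(4 5 11 7)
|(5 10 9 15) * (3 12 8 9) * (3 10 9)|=|(3 12 8)(5 9 15)|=3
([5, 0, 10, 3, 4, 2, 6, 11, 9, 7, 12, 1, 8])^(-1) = [1, 11, 5, 3, 4, 0, 6, 9, 12, 8, 2, 7, 10]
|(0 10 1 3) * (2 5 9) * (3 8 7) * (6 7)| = 21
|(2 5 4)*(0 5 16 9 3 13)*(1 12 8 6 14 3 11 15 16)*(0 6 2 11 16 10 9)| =8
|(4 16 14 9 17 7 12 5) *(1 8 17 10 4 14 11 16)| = 10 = |(1 8 17 7 12 5 14 9 10 4)(11 16)|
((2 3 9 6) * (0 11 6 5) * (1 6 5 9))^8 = (0 5 11)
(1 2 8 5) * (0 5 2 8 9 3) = (0 5 1 8 2 9 3) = [5, 8, 9, 0, 4, 1, 6, 7, 2, 3]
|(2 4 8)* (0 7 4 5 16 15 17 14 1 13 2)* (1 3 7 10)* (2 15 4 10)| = 24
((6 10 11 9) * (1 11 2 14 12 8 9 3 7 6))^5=(1 10 9 6 8 7 12 3 14 11 2)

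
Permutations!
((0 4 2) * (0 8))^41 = ((0 4 2 8))^41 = (0 4 2 8)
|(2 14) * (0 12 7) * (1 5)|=|(0 12 7)(1 5)(2 14)|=6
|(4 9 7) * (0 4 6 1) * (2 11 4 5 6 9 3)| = |(0 5 6 1)(2 11 4 3)(7 9)| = 4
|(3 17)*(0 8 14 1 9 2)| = |(0 8 14 1 9 2)(3 17)| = 6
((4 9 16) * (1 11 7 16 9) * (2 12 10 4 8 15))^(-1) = (1 4 10 12 2 15 8 16 7 11)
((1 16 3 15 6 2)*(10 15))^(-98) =((1 16 3 10 15 6 2))^(-98) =(16)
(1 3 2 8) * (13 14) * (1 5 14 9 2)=(1 3)(2 8 5 14 13 9)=[0, 3, 8, 1, 4, 14, 6, 7, 5, 2, 10, 11, 12, 9, 13]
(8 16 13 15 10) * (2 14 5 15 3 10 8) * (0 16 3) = (0 16 13)(2 14 5 15 8 3 10) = [16, 1, 14, 10, 4, 15, 6, 7, 3, 9, 2, 11, 12, 0, 5, 8, 13]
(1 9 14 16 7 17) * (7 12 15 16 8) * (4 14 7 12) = [0, 9, 2, 3, 14, 5, 6, 17, 12, 7, 10, 11, 15, 13, 8, 16, 4, 1] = (1 9 7 17)(4 14 8 12 15 16)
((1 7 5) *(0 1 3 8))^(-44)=(0 3 7)(1 8 5)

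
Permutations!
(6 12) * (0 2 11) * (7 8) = [2, 1, 11, 3, 4, 5, 12, 8, 7, 9, 10, 0, 6] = (0 2 11)(6 12)(7 8)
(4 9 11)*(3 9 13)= (3 9 11 4 13)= [0, 1, 2, 9, 13, 5, 6, 7, 8, 11, 10, 4, 12, 3]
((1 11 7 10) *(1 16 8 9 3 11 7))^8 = (16) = ((1 7 10 16 8 9 3 11))^8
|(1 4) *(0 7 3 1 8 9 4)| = |(0 7 3 1)(4 8 9)| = 12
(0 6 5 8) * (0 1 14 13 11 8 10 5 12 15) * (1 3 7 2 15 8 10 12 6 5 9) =(0 5 12 8 3 7 2 15)(1 14 13 11 10 9) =[5, 14, 15, 7, 4, 12, 6, 2, 3, 1, 9, 10, 8, 11, 13, 0]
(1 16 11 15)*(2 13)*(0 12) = (0 12)(1 16 11 15)(2 13) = [12, 16, 13, 3, 4, 5, 6, 7, 8, 9, 10, 15, 0, 2, 14, 1, 11]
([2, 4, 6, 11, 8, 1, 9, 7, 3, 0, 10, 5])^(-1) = [9, 5, 0, 8, 1, 11, 2, 7, 4, 6, 10, 3]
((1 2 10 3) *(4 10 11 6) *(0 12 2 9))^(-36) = (0 6 1 2 10)(3 12 4 9 11)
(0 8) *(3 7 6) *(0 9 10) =(0 8 9 10)(3 7 6) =[8, 1, 2, 7, 4, 5, 3, 6, 9, 10, 0]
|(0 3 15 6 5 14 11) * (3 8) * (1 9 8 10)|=11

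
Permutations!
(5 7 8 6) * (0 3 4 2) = (0 3 4 2)(5 7 8 6) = [3, 1, 0, 4, 2, 7, 5, 8, 6]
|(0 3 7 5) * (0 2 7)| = 6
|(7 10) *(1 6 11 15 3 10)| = 7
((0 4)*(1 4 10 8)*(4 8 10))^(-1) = (10)(0 4)(1 8)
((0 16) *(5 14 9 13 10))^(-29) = (0 16)(5 14 9 13 10) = ((0 16)(5 14 9 13 10))^(-29)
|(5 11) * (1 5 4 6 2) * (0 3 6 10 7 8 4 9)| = 8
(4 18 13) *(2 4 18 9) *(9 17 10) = [0, 1, 4, 3, 17, 5, 6, 7, 8, 2, 9, 11, 12, 18, 14, 15, 16, 10, 13] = (2 4 17 10 9)(13 18)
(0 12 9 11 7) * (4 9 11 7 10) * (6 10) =(0 12 11 6 10 4 9 7) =[12, 1, 2, 3, 9, 5, 10, 0, 8, 7, 4, 6, 11]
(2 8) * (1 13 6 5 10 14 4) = [0, 13, 8, 3, 1, 10, 5, 7, 2, 9, 14, 11, 12, 6, 4] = (1 13 6 5 10 14 4)(2 8)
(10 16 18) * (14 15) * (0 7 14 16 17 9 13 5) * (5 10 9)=(0 7 14 15 16 18 9 13 10 17 5)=[7, 1, 2, 3, 4, 0, 6, 14, 8, 13, 17, 11, 12, 10, 15, 16, 18, 5, 9]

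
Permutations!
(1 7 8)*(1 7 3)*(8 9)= (1 3)(7 9 8)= [0, 3, 2, 1, 4, 5, 6, 9, 7, 8]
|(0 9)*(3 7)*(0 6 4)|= 4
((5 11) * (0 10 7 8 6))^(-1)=((0 10 7 8 6)(5 11))^(-1)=(0 6 8 7 10)(5 11)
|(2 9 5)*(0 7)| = |(0 7)(2 9 5)| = 6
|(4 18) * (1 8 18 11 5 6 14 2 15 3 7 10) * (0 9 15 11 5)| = |(0 9 15 3 7 10 1 8 18 4 5 6 14 2 11)| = 15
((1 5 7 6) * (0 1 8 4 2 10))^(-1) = (0 10 2 4 8 6 7 5 1)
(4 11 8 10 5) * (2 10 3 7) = (2 10 5 4 11 8 3 7) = [0, 1, 10, 7, 11, 4, 6, 2, 3, 9, 5, 8]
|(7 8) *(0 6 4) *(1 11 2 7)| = 15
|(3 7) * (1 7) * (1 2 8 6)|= 6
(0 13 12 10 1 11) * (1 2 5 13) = (0 1 11)(2 5 13 12 10) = [1, 11, 5, 3, 4, 13, 6, 7, 8, 9, 2, 0, 10, 12]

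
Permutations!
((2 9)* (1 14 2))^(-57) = (1 9 2 14)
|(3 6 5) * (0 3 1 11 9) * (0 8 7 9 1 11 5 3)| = 6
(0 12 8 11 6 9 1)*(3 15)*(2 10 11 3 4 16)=(0 12 8 3 15 4 16 2 10 11 6 9 1)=[12, 0, 10, 15, 16, 5, 9, 7, 3, 1, 11, 6, 8, 13, 14, 4, 2]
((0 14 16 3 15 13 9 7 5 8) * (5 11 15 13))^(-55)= (16)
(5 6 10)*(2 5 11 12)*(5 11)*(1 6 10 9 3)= (1 6 9 3)(2 11 12)(5 10)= [0, 6, 11, 1, 4, 10, 9, 7, 8, 3, 5, 12, 2]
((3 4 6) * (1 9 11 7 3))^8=(1 9 11 7 3 4 6)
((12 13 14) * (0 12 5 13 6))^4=((0 12 6)(5 13 14))^4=(0 12 6)(5 13 14)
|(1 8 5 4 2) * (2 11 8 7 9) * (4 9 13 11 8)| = 9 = |(1 7 13 11 4 8 5 9 2)|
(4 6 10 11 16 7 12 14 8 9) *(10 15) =(4 6 15 10 11 16 7 12 14 8 9) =[0, 1, 2, 3, 6, 5, 15, 12, 9, 4, 11, 16, 14, 13, 8, 10, 7]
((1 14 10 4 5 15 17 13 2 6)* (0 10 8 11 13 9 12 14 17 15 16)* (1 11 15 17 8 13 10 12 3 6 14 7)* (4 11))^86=((0 12 7 1 8 15 17 9 3 6 4 5 16)(2 14 13)(10 11))^86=(0 3 1 5 17 12 6 8 16 9 7 4 15)(2 13 14)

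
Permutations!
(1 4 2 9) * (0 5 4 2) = (0 5 4)(1 2 9) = [5, 2, 9, 3, 0, 4, 6, 7, 8, 1]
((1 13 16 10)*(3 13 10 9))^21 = (1 10)(3 13 16 9)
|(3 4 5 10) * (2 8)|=4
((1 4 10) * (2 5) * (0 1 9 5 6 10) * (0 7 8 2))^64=((0 1 4 7 8 2 6 10 9 5))^64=(0 8 9 4 6)(1 2 5 7 10)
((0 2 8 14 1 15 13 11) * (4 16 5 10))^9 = (0 2 8 14 1 15 13 11)(4 16 5 10)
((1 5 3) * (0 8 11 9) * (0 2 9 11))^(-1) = (11)(0 8)(1 3 5)(2 9)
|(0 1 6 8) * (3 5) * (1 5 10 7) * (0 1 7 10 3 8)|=|(10)(0 5 8 1 6)|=5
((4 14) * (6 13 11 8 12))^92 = (14)(6 11 12 13 8)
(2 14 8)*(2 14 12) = (2 12)(8 14) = [0, 1, 12, 3, 4, 5, 6, 7, 14, 9, 10, 11, 2, 13, 8]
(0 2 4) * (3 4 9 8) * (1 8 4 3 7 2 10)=(0 10 1 8 7 2 9 4)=[10, 8, 9, 3, 0, 5, 6, 2, 7, 4, 1]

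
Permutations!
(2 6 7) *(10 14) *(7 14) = (2 6 14 10 7) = [0, 1, 6, 3, 4, 5, 14, 2, 8, 9, 7, 11, 12, 13, 10]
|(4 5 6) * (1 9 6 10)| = |(1 9 6 4 5 10)| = 6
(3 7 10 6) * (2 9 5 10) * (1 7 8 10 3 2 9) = (1 7 9 5 3 8 10 6 2) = [0, 7, 1, 8, 4, 3, 2, 9, 10, 5, 6]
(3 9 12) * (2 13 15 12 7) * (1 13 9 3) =(1 13 15 12)(2 9 7) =[0, 13, 9, 3, 4, 5, 6, 2, 8, 7, 10, 11, 1, 15, 14, 12]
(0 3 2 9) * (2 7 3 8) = [8, 1, 9, 7, 4, 5, 6, 3, 2, 0] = (0 8 2 9)(3 7)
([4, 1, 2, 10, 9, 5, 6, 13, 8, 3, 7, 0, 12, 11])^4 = [10, 1, 2, 11, 7, 5, 6, 4, 8, 13, 0, 3, 12, 9]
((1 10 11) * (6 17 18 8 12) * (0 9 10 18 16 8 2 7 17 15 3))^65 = (0 18 8)(1 16 3)(2 12 9)(6 10 7)(11 17 15)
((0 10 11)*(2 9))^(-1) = (0 11 10)(2 9)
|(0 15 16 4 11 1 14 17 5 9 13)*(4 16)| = 10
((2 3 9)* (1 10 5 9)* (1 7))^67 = (1 2 10 3 5 7 9)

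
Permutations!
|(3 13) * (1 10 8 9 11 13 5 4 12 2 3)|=|(1 10 8 9 11 13)(2 3 5 4 12)|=30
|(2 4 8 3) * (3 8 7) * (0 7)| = 5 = |(8)(0 7 3 2 4)|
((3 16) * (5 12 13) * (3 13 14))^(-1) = (3 14 12 5 13 16) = ((3 16 13 5 12 14))^(-1)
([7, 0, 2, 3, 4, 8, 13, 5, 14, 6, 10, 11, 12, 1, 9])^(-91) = [1, 13, 2, 3, 4, 7, 9, 0, 5, 14, 10, 11, 12, 6, 8]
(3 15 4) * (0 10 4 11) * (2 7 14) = [10, 1, 7, 15, 3, 5, 6, 14, 8, 9, 4, 0, 12, 13, 2, 11] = (0 10 4 3 15 11)(2 7 14)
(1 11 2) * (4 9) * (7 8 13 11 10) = (1 10 7 8 13 11 2)(4 9) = [0, 10, 1, 3, 9, 5, 6, 8, 13, 4, 7, 2, 12, 11]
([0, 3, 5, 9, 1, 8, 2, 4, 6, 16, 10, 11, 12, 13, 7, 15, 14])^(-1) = (1 4 7 14 16 9 3)(2 6 8 5)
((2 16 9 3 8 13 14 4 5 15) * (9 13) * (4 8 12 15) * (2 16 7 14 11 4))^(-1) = ((2 7 14 8 9 3 12 15 16 13 11 4 5))^(-1) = (2 5 4 11 13 16 15 12 3 9 8 14 7)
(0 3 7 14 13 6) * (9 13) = (0 3 7 14 9 13 6) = [3, 1, 2, 7, 4, 5, 0, 14, 8, 13, 10, 11, 12, 6, 9]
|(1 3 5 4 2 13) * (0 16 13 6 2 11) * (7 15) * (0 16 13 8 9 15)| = 12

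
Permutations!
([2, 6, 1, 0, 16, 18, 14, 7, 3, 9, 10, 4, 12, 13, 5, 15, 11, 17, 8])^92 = [1, 14, 6, 2, 11, 8, 5, 7, 0, 9, 10, 16, 12, 13, 18, 15, 4, 17, 3]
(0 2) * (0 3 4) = (0 2 3 4) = [2, 1, 3, 4, 0]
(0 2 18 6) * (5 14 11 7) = (0 2 18 6)(5 14 11 7) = [2, 1, 18, 3, 4, 14, 0, 5, 8, 9, 10, 7, 12, 13, 11, 15, 16, 17, 6]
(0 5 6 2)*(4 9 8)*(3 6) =(0 5 3 6 2)(4 9 8) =[5, 1, 0, 6, 9, 3, 2, 7, 4, 8]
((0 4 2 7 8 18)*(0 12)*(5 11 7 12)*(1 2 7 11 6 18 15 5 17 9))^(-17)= ((0 4 7 8 15 5 6 18 17 9 1 2 12))^(-17)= (0 9 5 4 1 6 7 2 18 8 12 17 15)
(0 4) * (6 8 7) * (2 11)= (0 4)(2 11)(6 8 7)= [4, 1, 11, 3, 0, 5, 8, 6, 7, 9, 10, 2]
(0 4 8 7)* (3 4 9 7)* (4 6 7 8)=(0 9 8 3 6 7)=[9, 1, 2, 6, 4, 5, 7, 0, 3, 8]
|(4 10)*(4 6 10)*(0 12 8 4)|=4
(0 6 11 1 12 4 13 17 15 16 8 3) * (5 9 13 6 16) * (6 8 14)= (0 16 14 6 11 1 12 4 8 3)(5 9 13 17 15)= [16, 12, 2, 0, 8, 9, 11, 7, 3, 13, 10, 1, 4, 17, 6, 5, 14, 15]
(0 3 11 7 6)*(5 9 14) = (0 3 11 7 6)(5 9 14) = [3, 1, 2, 11, 4, 9, 0, 6, 8, 14, 10, 7, 12, 13, 5]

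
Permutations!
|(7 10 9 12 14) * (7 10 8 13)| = 12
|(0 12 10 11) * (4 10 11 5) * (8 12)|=|(0 8 12 11)(4 10 5)|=12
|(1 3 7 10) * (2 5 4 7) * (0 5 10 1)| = |(0 5 4 7 1 3 2 10)| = 8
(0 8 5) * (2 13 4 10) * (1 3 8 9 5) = [9, 3, 13, 8, 10, 0, 6, 7, 1, 5, 2, 11, 12, 4] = (0 9 5)(1 3 8)(2 13 4 10)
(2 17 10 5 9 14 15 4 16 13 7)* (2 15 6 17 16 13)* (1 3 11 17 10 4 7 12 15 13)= (1 3 11 17 4)(2 16)(5 9 14 6 10)(7 13 12 15)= [0, 3, 16, 11, 1, 9, 10, 13, 8, 14, 5, 17, 15, 12, 6, 7, 2, 4]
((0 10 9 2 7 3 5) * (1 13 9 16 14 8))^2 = ((0 10 16 14 8 1 13 9 2 7 3 5))^2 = (0 16 8 13 2 3)(1 9 7 5 10 14)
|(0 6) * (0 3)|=3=|(0 6 3)|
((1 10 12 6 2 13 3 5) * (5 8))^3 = ((1 10 12 6 2 13 3 8 5))^3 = (1 6 3)(2 8 10)(5 12 13)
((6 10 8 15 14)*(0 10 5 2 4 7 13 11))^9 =((0 10 8 15 14 6 5 2 4 7 13 11))^9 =(0 7 5 15)(2 14 10 13)(4 6 8 11)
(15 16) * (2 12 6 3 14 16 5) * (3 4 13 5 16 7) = [0, 1, 12, 14, 13, 2, 4, 3, 8, 9, 10, 11, 6, 5, 7, 16, 15] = (2 12 6 4 13 5)(3 14 7)(15 16)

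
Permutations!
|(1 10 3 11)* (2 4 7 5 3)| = |(1 10 2 4 7 5 3 11)| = 8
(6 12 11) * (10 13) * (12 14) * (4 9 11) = (4 9 11 6 14 12)(10 13) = [0, 1, 2, 3, 9, 5, 14, 7, 8, 11, 13, 6, 4, 10, 12]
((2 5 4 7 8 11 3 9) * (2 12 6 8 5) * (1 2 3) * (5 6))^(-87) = ((1 2 3 9 12 5 4 7 6 8 11))^(-87) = (1 2 3 9 12 5 4 7 6 8 11)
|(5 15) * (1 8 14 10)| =4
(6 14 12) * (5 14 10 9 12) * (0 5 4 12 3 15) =(0 5 14 4 12 6 10 9 3 15) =[5, 1, 2, 15, 12, 14, 10, 7, 8, 3, 9, 11, 6, 13, 4, 0]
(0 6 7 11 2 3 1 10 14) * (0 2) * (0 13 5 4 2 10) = (0 6 7 11 13 5 4 2 3 1)(10 14) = [6, 0, 3, 1, 2, 4, 7, 11, 8, 9, 14, 13, 12, 5, 10]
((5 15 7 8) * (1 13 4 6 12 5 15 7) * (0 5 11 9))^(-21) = (0 8 13 12)(1 6 9 7)(4 11 5 15)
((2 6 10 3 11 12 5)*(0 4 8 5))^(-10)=(12)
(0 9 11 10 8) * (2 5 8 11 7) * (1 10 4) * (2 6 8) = [9, 10, 5, 3, 1, 2, 8, 6, 0, 7, 11, 4] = (0 9 7 6 8)(1 10 11 4)(2 5)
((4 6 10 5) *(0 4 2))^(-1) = (0 2 5 10 6 4)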